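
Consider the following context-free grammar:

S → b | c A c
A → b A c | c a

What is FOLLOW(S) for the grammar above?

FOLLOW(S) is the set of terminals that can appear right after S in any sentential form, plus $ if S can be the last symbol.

We compute FOLLOW(S) using the standard algorithm.
FOLLOW(S) starts with {$}.
FIRST(A) = {b, c}
FIRST(S) = {b, c}
FOLLOW(A) = {c}
FOLLOW(S) = {$}
Therefore, FOLLOW(S) = {$}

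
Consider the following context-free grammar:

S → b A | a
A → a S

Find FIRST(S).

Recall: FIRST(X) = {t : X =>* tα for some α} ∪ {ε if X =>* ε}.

We compute FIRST(S) using the standard algorithm.
FIRST(A) = {a}
FIRST(S) = {a, b}
Therefore, FIRST(S) = {a, b}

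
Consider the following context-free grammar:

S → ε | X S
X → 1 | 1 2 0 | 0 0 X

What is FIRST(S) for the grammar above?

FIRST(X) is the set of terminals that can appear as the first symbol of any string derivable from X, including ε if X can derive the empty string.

We compute FIRST(S) using the standard algorithm.
FIRST(S) = {0, 1, ε}
FIRST(X) = {0, 1}
Therefore, FIRST(S) = {0, 1, ε}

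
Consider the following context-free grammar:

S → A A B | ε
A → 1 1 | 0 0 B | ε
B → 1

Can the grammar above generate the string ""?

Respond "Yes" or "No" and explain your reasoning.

Yes - a valid derivation exists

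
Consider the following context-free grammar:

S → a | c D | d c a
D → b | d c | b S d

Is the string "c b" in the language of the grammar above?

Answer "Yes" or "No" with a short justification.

Yes - a valid derivation exists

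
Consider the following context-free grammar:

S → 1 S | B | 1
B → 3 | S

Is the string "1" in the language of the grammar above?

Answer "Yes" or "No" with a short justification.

Yes - a valid derivation exists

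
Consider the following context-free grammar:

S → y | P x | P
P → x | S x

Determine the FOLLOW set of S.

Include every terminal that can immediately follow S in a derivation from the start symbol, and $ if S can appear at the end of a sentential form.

We compute FOLLOW(S) using the standard algorithm.
FOLLOW(S) starts with {$}.
FIRST(P) = {x, y}
FIRST(S) = {x, y}
FOLLOW(P) = {$, x}
FOLLOW(S) = {$, x}
Therefore, FOLLOW(S) = {$, x}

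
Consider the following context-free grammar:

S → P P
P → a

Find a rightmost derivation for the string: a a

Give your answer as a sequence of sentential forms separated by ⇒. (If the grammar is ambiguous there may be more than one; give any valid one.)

S ⇒ P P ⇒ P a ⇒ a a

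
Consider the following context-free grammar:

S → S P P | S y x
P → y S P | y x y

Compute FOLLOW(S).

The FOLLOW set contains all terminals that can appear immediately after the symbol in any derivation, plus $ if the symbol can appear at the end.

We compute FOLLOW(S) using the standard algorithm.
FOLLOW(S) starts with {$}.
FIRST(P) = {y}
FIRST(S) = {}
FOLLOW(P) = {$, y}
FOLLOW(S) = {$, y}
Therefore, FOLLOW(S) = {$, y}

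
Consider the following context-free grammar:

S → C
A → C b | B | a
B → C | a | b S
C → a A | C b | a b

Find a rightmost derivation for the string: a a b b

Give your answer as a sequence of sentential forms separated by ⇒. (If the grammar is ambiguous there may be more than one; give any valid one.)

S ⇒ C ⇒ a A ⇒ a C b ⇒ a a b b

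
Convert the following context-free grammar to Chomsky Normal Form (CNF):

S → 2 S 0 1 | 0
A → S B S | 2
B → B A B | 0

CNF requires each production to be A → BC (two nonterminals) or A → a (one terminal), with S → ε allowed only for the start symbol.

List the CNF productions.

T2 → 2; T0 → 0; T1 → 1; S → 0; A → 2; B → 0; S → T2 X0; X0 → S X1; X1 → T0 T1; A → S X2; X2 → B S; B → B X3; X3 → A B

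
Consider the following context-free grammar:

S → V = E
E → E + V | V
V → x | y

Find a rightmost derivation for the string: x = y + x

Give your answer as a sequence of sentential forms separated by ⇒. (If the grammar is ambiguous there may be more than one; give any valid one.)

S ⇒ V = E ⇒ V = E + V ⇒ V = E + x ⇒ V = V + x ⇒ V = y + x ⇒ x = y + x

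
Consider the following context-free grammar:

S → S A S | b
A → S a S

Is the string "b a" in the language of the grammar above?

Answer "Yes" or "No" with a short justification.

No - no valid derivation exists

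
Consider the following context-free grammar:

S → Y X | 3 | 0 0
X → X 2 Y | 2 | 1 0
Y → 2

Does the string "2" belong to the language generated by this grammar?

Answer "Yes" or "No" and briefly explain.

No - no valid derivation exists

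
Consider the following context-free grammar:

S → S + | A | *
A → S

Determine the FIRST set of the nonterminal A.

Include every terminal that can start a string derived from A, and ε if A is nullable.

We compute FIRST(A) using the standard algorithm.
FIRST(A) = {*}
FIRST(S) = {*}
Therefore, FIRST(A) = {*}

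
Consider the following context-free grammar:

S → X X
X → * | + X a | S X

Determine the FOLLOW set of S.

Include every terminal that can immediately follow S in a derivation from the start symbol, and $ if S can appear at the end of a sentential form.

We compute FOLLOW(S) using the standard algorithm.
FOLLOW(S) starts with {$}.
FIRST(S) = {*, +}
FIRST(X) = {*, +}
FOLLOW(S) = {$, *, +}
FOLLOW(X) = {$, *, +, a}
Therefore, FOLLOW(S) = {$, *, +}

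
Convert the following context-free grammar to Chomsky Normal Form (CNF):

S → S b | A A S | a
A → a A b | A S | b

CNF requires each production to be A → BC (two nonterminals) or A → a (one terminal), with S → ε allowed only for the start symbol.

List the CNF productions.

TB → b; S → a; TA → a; A → b; S → S TB; S → A X0; X0 → A S; A → TA X1; X1 → A TB; A → A S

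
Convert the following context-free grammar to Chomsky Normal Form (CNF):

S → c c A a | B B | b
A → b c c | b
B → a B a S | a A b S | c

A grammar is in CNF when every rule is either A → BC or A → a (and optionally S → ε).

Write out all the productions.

TC → c; TA → a; S → b; TB → b; A → b; B → c; S → TC X0; X0 → TC X1; X1 → A TA; S → B B; A → TB X2; X2 → TC TC; B → TA X3; X3 → B X4; X4 → TA S; B → TA X5; X5 → A X6; X6 → TB S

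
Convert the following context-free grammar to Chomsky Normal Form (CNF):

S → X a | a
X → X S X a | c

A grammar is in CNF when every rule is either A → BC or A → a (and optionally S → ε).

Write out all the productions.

TA → a; S → a; X → c; S → X TA; X → X X0; X0 → S X1; X1 → X TA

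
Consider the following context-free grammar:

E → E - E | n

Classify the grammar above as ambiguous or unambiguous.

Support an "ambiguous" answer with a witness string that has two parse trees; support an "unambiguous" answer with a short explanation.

Ambiguous - the string 'n - n - n - n - n - n' has two distinct parse trees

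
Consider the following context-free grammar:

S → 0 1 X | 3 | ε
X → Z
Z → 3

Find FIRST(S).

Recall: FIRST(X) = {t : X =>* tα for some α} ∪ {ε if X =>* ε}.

We compute FIRST(S) using the standard algorithm.
FIRST(S) = {0, 3, ε}
FIRST(X) = {3}
FIRST(Z) = {3}
Therefore, FIRST(S) = {0, 3, ε}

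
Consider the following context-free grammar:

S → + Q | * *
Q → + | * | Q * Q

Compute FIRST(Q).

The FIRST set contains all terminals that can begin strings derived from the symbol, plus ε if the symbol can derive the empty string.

We compute FIRST(Q) using the standard algorithm.
FIRST(Q) = {*, +}
FIRST(S) = {*, +}
Therefore, FIRST(Q) = {*, +}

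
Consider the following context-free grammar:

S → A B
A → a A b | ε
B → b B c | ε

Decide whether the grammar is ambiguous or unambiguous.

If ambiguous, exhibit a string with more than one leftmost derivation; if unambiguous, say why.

Unambiguous - every string in the language has a unique leftmost derivation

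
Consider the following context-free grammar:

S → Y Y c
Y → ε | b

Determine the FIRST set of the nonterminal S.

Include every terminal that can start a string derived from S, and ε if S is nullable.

We compute FIRST(S) using the standard algorithm.
FIRST(S) = {b, c}
FIRST(Y) = {b, ε}
Therefore, FIRST(S) = {b, c}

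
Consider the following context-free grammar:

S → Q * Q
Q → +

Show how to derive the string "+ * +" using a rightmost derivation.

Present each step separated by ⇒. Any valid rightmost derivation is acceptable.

S ⇒ Q * Q ⇒ Q * + ⇒ + * +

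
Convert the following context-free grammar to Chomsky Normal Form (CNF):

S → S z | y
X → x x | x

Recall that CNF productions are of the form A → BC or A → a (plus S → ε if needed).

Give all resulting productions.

TZ → z; S → y; TX → x; X → x; S → S TZ; X → TX TX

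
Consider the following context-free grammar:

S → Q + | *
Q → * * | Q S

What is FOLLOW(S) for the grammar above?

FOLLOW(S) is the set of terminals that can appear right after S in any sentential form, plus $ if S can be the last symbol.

We compute FOLLOW(S) using the standard algorithm.
FOLLOW(S) starts with {$}.
FIRST(Q) = {*}
FIRST(S) = {*}
FOLLOW(Q) = {*, +}
FOLLOW(S) = {$, *, +}
Therefore, FOLLOW(S) = {$, *, +}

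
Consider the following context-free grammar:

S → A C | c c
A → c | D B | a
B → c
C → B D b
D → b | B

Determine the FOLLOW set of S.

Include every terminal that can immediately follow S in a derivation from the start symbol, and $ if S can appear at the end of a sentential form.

We compute FOLLOW(S) using the standard algorithm.
FOLLOW(S) starts with {$}.
FIRST(A) = {a, b, c}
FIRST(B) = {c}
FIRST(C) = {c}
FIRST(D) = {b, c}
FIRST(S) = {a, b, c}
FOLLOW(A) = {c}
FOLLOW(B) = {b, c}
FOLLOW(C) = {$}
FOLLOW(D) = {b, c}
FOLLOW(S) = {$}
Therefore, FOLLOW(S) = {$}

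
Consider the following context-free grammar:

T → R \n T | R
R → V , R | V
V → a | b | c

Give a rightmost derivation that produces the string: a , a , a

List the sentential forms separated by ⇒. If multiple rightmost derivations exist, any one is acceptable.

T ⇒ R ⇒ V , R ⇒ V , V , R ⇒ V , V , V ⇒ V , V , a ⇒ V , a , a ⇒ a , a , a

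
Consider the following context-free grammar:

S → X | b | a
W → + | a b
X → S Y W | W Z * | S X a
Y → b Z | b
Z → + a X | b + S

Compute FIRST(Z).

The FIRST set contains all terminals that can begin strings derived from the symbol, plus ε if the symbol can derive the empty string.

We compute FIRST(Z) using the standard algorithm.
FIRST(S) = {+, a, b}
FIRST(W) = {+, a}
FIRST(X) = {+, a, b}
FIRST(Y) = {b}
FIRST(Z) = {+, b}
Therefore, FIRST(Z) = {+, b}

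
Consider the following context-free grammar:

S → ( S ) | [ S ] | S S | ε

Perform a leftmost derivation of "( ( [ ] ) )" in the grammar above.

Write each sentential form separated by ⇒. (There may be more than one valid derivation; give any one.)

S ⇒ ( S ) ⇒ ( S S ) ⇒ ( ( S ) S ) ⇒ ( ( [ S ] ) S ) ⇒ ( ( [ ] ) S ) ⇒ ( ( [ ] ) )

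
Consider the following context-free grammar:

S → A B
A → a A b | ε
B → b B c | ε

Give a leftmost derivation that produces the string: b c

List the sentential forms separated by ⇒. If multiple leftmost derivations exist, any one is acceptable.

S ⇒ A B ⇒ B ⇒ b B c ⇒ b c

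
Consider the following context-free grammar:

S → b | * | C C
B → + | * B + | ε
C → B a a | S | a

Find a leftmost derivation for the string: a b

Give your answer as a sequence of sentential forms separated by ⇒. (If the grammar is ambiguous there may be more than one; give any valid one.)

S ⇒ C C ⇒ a C ⇒ a S ⇒ a b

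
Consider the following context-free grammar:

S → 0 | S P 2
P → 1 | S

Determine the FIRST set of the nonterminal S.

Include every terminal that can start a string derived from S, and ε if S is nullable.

We compute FIRST(S) using the standard algorithm.
FIRST(P) = {0, 1}
FIRST(S) = {0}
Therefore, FIRST(S) = {0}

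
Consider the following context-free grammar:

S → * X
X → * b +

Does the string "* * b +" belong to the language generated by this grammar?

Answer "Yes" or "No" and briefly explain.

Yes - a valid derivation exists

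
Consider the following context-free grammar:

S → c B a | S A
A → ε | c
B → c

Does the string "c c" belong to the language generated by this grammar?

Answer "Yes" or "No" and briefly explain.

No - no valid derivation exists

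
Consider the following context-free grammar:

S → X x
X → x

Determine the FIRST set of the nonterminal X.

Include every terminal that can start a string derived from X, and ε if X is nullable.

We compute FIRST(X) using the standard algorithm.
FIRST(S) = {x}
FIRST(X) = {x}
Therefore, FIRST(X) = {x}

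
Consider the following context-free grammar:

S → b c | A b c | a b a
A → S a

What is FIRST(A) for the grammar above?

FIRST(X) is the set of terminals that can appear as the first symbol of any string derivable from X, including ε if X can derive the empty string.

We compute FIRST(A) using the standard algorithm.
FIRST(A) = {a, b}
FIRST(S) = {a, b}
Therefore, FIRST(A) = {a, b}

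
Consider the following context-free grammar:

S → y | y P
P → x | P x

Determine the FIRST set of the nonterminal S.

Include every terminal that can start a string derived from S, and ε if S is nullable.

We compute FIRST(S) using the standard algorithm.
FIRST(P) = {x}
FIRST(S) = {y}
Therefore, FIRST(S) = {y}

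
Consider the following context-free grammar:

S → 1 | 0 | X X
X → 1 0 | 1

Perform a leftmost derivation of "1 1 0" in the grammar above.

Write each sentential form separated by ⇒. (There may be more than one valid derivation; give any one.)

S ⇒ X X ⇒ 1 X ⇒ 1 1 0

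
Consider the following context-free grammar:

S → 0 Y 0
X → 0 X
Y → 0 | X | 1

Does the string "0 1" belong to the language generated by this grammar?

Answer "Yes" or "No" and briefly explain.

No - no valid derivation exists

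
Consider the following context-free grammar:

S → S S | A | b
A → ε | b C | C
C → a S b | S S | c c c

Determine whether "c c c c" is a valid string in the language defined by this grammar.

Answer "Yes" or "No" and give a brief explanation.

No - no valid derivation exists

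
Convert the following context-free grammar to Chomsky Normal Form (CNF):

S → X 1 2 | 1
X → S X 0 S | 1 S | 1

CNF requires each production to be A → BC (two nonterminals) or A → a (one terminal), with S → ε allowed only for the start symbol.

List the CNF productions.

T1 → 1; T2 → 2; S → 1; T0 → 0; X → 1; S → X X0; X0 → T1 T2; X → S X1; X1 → X X2; X2 → T0 S; X → T1 S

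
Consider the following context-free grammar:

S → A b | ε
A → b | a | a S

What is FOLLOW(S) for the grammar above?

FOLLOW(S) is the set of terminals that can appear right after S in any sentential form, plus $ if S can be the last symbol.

We compute FOLLOW(S) using the standard algorithm.
FOLLOW(S) starts with {$}.
FIRST(A) = {a, b}
FIRST(S) = {a, b, ε}
FOLLOW(A) = {b}
FOLLOW(S) = {$, b}
Therefore, FOLLOW(S) = {$, b}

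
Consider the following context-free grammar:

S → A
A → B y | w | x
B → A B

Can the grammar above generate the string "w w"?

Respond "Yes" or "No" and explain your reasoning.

No - no valid derivation exists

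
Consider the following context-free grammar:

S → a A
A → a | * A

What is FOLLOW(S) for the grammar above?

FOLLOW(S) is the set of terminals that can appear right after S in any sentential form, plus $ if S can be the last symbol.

We compute FOLLOW(S) using the standard algorithm.
FOLLOW(S) starts with {$}.
FIRST(A) = {*, a}
FIRST(S) = {a}
FOLLOW(A) = {$}
FOLLOW(S) = {$}
Therefore, FOLLOW(S) = {$}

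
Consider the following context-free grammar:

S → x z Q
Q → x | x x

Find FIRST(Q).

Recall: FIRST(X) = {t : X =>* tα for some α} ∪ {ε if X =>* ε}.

We compute FIRST(Q) using the standard algorithm.
FIRST(Q) = {x}
FIRST(S) = {x}
Therefore, FIRST(Q) = {x}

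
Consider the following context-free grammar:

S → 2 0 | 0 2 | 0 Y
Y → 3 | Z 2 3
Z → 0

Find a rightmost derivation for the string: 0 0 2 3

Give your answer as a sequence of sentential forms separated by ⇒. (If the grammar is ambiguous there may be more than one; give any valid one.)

S ⇒ 0 Y ⇒ 0 Z 2 3 ⇒ 0 0 2 3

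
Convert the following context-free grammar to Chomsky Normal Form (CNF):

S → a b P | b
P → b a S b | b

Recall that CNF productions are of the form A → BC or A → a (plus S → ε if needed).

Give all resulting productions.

TA → a; TB → b; S → b; P → b; S → TA X0; X0 → TB P; P → TB X1; X1 → TA X2; X2 → S TB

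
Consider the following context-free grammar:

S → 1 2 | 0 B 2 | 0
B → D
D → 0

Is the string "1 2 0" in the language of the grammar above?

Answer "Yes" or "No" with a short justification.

No - no valid derivation exists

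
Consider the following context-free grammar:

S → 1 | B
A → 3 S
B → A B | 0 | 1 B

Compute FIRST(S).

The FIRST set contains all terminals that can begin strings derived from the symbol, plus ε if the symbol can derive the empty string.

We compute FIRST(S) using the standard algorithm.
FIRST(A) = {3}
FIRST(B) = {0, 1, 3}
FIRST(S) = {0, 1, 3}
Therefore, FIRST(S) = {0, 1, 3}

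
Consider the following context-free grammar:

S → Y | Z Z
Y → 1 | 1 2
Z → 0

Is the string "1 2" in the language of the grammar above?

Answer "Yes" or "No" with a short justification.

Yes - a valid derivation exists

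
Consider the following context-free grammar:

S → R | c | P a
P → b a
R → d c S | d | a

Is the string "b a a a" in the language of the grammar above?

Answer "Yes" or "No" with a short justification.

No - no valid derivation exists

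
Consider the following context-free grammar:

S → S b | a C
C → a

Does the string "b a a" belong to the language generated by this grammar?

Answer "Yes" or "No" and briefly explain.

No - no valid derivation exists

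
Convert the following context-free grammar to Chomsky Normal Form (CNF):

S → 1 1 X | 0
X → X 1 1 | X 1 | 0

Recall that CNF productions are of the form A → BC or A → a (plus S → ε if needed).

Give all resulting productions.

T1 → 1; S → 0; X → 0; S → T1 X0; X0 → T1 X; X → X X1; X1 → T1 T1; X → X T1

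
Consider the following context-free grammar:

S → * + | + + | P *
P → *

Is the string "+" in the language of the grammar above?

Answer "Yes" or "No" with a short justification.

No - no valid derivation exists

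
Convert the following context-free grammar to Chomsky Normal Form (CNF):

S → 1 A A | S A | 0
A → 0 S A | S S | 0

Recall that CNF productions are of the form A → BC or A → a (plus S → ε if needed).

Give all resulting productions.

T1 → 1; S → 0; T0 → 0; A → 0; S → T1 X0; X0 → A A; S → S A; A → T0 X1; X1 → S A; A → S S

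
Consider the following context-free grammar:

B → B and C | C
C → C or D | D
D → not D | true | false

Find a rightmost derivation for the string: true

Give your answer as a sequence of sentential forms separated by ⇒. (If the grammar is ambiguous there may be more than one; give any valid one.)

B ⇒ C ⇒ D ⇒ true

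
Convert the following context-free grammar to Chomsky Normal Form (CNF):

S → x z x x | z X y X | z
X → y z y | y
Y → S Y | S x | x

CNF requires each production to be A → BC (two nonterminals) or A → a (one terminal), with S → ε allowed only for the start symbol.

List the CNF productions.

TX → x; TZ → z; TY → y; S → z; X → y; Y → x; S → TX X0; X0 → TZ X1; X1 → TX TX; S → TZ X2; X2 → X X3; X3 → TY X; X → TY X4; X4 → TZ TY; Y → S Y; Y → S TX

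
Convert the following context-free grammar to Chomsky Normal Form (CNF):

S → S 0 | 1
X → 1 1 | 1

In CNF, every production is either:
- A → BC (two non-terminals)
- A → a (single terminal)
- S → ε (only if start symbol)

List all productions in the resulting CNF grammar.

T0 → 0; S → 1; T1 → 1; X → 1; S → S T0; X → T1 T1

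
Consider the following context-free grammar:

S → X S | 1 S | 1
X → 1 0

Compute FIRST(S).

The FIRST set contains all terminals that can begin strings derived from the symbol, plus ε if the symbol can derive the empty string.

We compute FIRST(S) using the standard algorithm.
FIRST(S) = {1}
FIRST(X) = {1}
Therefore, FIRST(S) = {1}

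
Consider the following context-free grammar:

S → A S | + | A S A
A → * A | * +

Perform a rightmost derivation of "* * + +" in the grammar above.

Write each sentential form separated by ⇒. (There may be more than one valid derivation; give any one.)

S ⇒ A S ⇒ A + ⇒ * A + ⇒ * * + +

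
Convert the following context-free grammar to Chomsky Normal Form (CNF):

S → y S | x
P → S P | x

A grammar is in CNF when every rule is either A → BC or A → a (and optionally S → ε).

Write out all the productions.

TY → y; S → x; P → x; S → TY S; P → S P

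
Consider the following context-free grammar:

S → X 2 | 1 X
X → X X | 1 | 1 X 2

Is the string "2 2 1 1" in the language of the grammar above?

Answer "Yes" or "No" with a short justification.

No - no valid derivation exists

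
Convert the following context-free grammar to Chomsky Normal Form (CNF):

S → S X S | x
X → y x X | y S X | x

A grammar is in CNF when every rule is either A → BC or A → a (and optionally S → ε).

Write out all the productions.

S → x; TY → y; TX → x; X → x; S → S X0; X0 → X S; X → TY X1; X1 → TX X; X → TY X2; X2 → S X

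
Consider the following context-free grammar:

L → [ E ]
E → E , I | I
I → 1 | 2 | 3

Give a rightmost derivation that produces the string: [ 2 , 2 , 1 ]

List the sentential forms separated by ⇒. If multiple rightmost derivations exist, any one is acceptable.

L ⇒ [ E ] ⇒ [ E , I ] ⇒ [ E , 1 ] ⇒ [ E , I , 1 ] ⇒ [ E , 2 , 1 ] ⇒ [ I , 2 , 1 ] ⇒ [ 2 , 2 , 1 ]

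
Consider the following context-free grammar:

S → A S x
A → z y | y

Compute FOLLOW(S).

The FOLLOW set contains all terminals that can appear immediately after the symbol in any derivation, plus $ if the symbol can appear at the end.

We compute FOLLOW(S) using the standard algorithm.
FOLLOW(S) starts with {$}.
FIRST(A) = {y, z}
FIRST(S) = {y, z}
FOLLOW(A) = {y, z}
FOLLOW(S) = {$, x}
Therefore, FOLLOW(S) = {$, x}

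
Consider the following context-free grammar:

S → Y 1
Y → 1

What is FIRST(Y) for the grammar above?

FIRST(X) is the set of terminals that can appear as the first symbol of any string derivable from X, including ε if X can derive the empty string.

We compute FIRST(Y) using the standard algorithm.
FIRST(S) = {1}
FIRST(Y) = {1}
Therefore, FIRST(Y) = {1}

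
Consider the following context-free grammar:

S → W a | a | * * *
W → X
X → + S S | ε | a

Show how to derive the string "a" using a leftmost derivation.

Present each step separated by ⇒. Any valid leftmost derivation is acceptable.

S ⇒ W a ⇒ X a ⇒ a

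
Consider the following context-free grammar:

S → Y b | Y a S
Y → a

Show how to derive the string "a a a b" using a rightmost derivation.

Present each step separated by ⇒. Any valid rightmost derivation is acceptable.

S ⇒ Y a S ⇒ Y a Y b ⇒ Y a a b ⇒ a a a b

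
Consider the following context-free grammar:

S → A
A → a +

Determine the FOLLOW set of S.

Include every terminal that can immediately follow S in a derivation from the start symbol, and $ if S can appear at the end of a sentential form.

We compute FOLLOW(S) using the standard algorithm.
FOLLOW(S) starts with {$}.
FIRST(A) = {a}
FIRST(S) = {a}
FOLLOW(A) = {$}
FOLLOW(S) = {$}
Therefore, FOLLOW(S) = {$}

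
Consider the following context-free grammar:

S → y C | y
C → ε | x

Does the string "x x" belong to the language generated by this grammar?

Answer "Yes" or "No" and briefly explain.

No - no valid derivation exists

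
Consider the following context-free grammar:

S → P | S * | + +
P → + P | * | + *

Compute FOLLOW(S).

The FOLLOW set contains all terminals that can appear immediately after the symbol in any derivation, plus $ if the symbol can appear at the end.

We compute FOLLOW(S) using the standard algorithm.
FOLLOW(S) starts with {$}.
FIRST(P) = {*, +}
FIRST(S) = {*, +}
FOLLOW(P) = {$, *}
FOLLOW(S) = {$, *}
Therefore, FOLLOW(S) = {$, *}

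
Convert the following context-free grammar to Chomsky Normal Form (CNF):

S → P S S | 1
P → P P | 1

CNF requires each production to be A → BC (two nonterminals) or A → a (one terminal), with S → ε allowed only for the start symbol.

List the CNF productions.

S → 1; P → 1; S → P X0; X0 → S S; P → P P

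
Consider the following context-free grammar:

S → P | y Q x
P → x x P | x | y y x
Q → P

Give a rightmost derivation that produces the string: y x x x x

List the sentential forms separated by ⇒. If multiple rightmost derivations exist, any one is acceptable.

S ⇒ y Q x ⇒ y P x ⇒ y x x P x ⇒ y x x x x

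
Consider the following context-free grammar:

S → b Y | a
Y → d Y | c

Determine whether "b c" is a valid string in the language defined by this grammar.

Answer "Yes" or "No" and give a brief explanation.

Yes - a valid derivation exists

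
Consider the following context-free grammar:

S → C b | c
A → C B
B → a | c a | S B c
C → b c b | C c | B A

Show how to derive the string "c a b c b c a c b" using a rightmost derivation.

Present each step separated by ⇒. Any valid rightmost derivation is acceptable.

S ⇒ C b ⇒ C c b ⇒ B A c b ⇒ B C B c b ⇒ B C c a c b ⇒ B b c b c a c b ⇒ c a b c b c a c b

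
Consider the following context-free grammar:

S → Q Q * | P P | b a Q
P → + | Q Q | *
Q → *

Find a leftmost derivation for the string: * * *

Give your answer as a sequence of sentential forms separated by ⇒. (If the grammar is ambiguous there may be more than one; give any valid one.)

S ⇒ Q Q * ⇒ * Q * ⇒ * * *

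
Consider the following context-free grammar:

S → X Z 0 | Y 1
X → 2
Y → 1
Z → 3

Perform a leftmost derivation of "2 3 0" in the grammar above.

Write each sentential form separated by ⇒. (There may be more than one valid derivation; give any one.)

S ⇒ X Z 0 ⇒ 2 Z 0 ⇒ 2 3 0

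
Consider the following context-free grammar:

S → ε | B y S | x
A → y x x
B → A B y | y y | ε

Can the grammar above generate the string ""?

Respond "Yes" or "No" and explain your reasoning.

Yes - a valid derivation exists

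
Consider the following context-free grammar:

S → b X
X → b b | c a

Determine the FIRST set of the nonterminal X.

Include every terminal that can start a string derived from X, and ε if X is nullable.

We compute FIRST(X) using the standard algorithm.
FIRST(S) = {b}
FIRST(X) = {b, c}
Therefore, FIRST(X) = {b, c}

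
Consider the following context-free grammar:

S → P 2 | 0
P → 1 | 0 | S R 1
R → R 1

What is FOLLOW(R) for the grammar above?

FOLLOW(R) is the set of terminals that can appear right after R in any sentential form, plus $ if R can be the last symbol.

We compute FOLLOW(R) using the standard algorithm.
FOLLOW(S) starts with {$}.
FIRST(P) = {0, 1}
FIRST(R) = {}
FIRST(S) = {0, 1}
FOLLOW(P) = {2}
FOLLOW(R) = {1}
FOLLOW(S) = {$}
Therefore, FOLLOW(R) = {1}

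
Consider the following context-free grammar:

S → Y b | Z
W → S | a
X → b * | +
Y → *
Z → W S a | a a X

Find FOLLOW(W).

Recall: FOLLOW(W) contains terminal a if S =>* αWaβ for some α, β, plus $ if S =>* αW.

We compute FOLLOW(W) using the standard algorithm.
FOLLOW(S) starts with {$}.
FIRST(S) = {*, a}
FIRST(W) = {*, a}
FIRST(X) = {+, b}
FIRST(Y) = {*}
FIRST(Z) = {*, a}
FOLLOW(S) = {$, *, a}
FOLLOW(W) = {*, a}
FOLLOW(X) = {$, *, a}
FOLLOW(Y) = {b}
FOLLOW(Z) = {$, *, a}
Therefore, FOLLOW(W) = {*, a}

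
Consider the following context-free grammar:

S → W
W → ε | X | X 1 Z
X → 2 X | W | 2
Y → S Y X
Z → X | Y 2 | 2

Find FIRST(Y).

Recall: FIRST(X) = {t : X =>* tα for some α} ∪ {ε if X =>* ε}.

We compute FIRST(Y) using the standard algorithm.
FIRST(S) = {1, 2, ε}
FIRST(W) = {1, 2, ε}
FIRST(X) = {1, 2, ε}
FIRST(Y) = {1, 2}
FIRST(Z) = {1, 2, ε}
Therefore, FIRST(Y) = {1, 2}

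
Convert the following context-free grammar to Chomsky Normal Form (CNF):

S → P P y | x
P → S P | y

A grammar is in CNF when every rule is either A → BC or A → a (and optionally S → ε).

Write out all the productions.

TY → y; S → x; P → y; S → P X0; X0 → P TY; P → S P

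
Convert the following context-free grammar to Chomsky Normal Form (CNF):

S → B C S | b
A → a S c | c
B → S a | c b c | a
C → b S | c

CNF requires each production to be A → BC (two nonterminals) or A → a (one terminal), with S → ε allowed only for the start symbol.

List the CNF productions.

S → b; TA → a; TC → c; A → c; TB → b; B → a; C → c; S → B X0; X0 → C S; A → TA X1; X1 → S TC; B → S TA; B → TC X2; X2 → TB TC; C → TB S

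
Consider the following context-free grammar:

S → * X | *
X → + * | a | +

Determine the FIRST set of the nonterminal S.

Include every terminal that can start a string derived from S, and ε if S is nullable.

We compute FIRST(S) using the standard algorithm.
FIRST(S) = {*}
FIRST(X) = {+, a}
Therefore, FIRST(S) = {*}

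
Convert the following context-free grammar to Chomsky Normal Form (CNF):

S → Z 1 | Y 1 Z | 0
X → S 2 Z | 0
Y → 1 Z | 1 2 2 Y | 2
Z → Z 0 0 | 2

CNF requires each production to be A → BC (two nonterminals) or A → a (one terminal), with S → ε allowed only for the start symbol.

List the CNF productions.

T1 → 1; S → 0; T2 → 2; X → 0; Y → 2; T0 → 0; Z → 2; S → Z T1; S → Y X0; X0 → T1 Z; X → S X1; X1 → T2 Z; Y → T1 Z; Y → T1 X2; X2 → T2 X3; X3 → T2 Y; Z → Z X4; X4 → T0 T0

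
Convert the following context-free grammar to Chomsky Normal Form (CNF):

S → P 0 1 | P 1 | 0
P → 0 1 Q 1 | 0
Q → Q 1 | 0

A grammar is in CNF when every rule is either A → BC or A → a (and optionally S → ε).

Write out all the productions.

T0 → 0; T1 → 1; S → 0; P → 0; Q → 0; S → P X0; X0 → T0 T1; S → P T1; P → T0 X1; X1 → T1 X2; X2 → Q T1; Q → Q T1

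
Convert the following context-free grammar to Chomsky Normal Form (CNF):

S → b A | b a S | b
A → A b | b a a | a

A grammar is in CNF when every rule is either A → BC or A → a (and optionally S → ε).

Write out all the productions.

TB → b; TA → a; S → b; A → a; S → TB A; S → TB X0; X0 → TA S; A → A TB; A → TB X1; X1 → TA TA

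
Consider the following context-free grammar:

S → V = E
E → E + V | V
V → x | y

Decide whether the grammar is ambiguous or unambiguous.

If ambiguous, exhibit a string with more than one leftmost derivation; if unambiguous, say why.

Unambiguous - every string in the language has a unique leftmost derivation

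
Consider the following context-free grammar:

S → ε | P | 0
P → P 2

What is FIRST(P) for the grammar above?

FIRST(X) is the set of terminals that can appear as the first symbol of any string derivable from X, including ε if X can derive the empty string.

We compute FIRST(P) using the standard algorithm.
FIRST(P) = {}
FIRST(S) = {0, ε}
Therefore, FIRST(P) = {}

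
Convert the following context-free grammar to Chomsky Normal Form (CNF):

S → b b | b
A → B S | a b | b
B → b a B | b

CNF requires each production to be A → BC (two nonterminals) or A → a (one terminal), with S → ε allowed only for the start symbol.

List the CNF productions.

TB → b; S → b; TA → a; A → b; B → b; S → TB TB; A → B S; A → TA TB; B → TB X0; X0 → TA B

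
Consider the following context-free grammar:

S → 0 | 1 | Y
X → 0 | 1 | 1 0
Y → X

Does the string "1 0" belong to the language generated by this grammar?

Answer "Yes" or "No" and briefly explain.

Yes - a valid derivation exists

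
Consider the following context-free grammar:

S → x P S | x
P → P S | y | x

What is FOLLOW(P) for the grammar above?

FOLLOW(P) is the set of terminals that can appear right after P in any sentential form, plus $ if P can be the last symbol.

We compute FOLLOW(P) using the standard algorithm.
FOLLOW(S) starts with {$}.
FIRST(P) = {x, y}
FIRST(S) = {x}
FOLLOW(P) = {x}
FOLLOW(S) = {$, x}
Therefore, FOLLOW(P) = {x}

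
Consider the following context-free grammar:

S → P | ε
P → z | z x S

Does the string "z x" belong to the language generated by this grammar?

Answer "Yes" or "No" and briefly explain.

Yes - a valid derivation exists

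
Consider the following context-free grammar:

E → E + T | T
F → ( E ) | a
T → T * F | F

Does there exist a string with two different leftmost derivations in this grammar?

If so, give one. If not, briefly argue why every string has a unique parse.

No - every string in the language has a unique leftmost derivation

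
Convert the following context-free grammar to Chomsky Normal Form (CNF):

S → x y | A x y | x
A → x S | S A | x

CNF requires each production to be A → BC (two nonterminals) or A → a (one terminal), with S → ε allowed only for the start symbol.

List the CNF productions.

TX → x; TY → y; S → x; A → x; S → TX TY; S → A X0; X0 → TX TY; A → TX S; A → S A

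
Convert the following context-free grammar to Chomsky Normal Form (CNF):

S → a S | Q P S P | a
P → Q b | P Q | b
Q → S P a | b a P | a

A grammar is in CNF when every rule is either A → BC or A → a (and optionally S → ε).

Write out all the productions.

TA → a; S → a; TB → b; P → b; Q → a; S → TA S; S → Q X0; X0 → P X1; X1 → S P; P → Q TB; P → P Q; Q → S X2; X2 → P TA; Q → TB X3; X3 → TA P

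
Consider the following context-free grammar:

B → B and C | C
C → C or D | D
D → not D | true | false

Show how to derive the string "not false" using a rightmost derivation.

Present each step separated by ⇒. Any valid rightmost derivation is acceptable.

B ⇒ C ⇒ D ⇒ not D ⇒ not false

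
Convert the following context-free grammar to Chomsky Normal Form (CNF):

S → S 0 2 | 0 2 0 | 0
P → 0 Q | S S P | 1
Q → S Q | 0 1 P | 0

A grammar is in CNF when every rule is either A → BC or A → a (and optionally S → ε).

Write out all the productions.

T0 → 0; T2 → 2; S → 0; P → 1; T1 → 1; Q → 0; S → S X0; X0 → T0 T2; S → T0 X1; X1 → T2 T0; P → T0 Q; P → S X2; X2 → S P; Q → S Q; Q → T0 X3; X3 → T1 P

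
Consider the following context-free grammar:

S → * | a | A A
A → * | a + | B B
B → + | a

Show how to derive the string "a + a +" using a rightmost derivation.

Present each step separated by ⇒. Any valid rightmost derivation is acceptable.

S ⇒ A A ⇒ A a + ⇒ a + a +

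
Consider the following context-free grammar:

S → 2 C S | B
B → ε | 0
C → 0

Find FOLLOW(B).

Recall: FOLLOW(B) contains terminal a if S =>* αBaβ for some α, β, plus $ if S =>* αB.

We compute FOLLOW(B) using the standard algorithm.
FOLLOW(S) starts with {$}.
FIRST(B) = {0, ε}
FIRST(C) = {0}
FIRST(S) = {0, 2, ε}
FOLLOW(B) = {$}
FOLLOW(C) = {$, 0, 2}
FOLLOW(S) = {$}
Therefore, FOLLOW(B) = {$}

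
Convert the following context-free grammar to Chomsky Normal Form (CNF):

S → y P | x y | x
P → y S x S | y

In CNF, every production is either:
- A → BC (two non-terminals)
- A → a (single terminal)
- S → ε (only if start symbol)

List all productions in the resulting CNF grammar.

TY → y; TX → x; S → x; P → y; S → TY P; S → TX TY; P → TY X0; X0 → S X1; X1 → TX S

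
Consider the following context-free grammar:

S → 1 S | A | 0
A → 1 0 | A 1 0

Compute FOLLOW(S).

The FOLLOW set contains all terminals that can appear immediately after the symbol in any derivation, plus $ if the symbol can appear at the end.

We compute FOLLOW(S) using the standard algorithm.
FOLLOW(S) starts with {$}.
FIRST(A) = {1}
FIRST(S) = {0, 1}
FOLLOW(A) = {$, 1}
FOLLOW(S) = {$}
Therefore, FOLLOW(S) = {$}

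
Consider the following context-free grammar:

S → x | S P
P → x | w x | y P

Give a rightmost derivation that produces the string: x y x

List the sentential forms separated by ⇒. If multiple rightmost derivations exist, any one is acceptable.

S ⇒ S P ⇒ S y P ⇒ S y x ⇒ x y x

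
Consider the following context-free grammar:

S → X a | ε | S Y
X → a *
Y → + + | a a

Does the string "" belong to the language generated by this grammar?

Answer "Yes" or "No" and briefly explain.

Yes - a valid derivation exists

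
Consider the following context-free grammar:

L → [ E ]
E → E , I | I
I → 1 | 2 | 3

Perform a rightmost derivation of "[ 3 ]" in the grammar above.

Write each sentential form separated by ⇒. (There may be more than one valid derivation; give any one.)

L ⇒ [ E ] ⇒ [ I ] ⇒ [ 3 ]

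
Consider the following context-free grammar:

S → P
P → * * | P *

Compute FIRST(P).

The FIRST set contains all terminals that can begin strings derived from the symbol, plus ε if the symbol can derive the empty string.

We compute FIRST(P) using the standard algorithm.
FIRST(P) = {*}
FIRST(S) = {*}
Therefore, FIRST(P) = {*}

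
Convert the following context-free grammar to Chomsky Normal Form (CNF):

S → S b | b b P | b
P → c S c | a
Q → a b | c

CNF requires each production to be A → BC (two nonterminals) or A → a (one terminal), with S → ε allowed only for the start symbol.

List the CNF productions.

TB → b; S → b; TC → c; P → a; TA → a; Q → c; S → S TB; S → TB X0; X0 → TB P; P → TC X1; X1 → S TC; Q → TA TB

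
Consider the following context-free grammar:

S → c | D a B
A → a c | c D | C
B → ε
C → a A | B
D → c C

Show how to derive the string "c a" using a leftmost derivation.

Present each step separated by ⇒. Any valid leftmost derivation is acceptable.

S ⇒ D a B ⇒ c C a B ⇒ c B a B ⇒ c a B ⇒ c a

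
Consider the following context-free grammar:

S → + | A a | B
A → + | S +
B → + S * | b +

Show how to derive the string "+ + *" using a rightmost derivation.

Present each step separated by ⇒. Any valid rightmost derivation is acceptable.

S ⇒ B ⇒ + S * ⇒ + + *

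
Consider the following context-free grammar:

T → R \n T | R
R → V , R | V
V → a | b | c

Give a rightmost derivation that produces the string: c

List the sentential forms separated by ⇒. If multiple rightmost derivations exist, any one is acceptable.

T ⇒ R ⇒ V ⇒ c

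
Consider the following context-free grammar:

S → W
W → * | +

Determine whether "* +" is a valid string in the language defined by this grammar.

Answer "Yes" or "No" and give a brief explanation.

No - no valid derivation exists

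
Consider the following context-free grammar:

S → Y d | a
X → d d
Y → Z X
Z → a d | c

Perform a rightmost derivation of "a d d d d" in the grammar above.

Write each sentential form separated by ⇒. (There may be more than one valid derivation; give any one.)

S ⇒ Y d ⇒ Z X d ⇒ Z d d d ⇒ a d d d d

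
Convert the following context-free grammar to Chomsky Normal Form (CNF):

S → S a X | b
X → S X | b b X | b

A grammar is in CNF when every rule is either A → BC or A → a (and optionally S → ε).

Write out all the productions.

TA → a; S → b; TB → b; X → b; S → S X0; X0 → TA X; X → S X; X → TB X1; X1 → TB X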